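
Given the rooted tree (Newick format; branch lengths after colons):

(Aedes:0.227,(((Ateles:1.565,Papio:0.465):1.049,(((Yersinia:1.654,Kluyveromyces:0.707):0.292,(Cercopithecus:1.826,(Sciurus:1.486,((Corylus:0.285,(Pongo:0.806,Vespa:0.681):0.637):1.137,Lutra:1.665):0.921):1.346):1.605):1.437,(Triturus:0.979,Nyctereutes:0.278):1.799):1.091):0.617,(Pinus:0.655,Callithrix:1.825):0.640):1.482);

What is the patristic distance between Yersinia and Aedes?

6.800

The path runs Yersinia → … → MRCA → … → Aedes; the MRCA is the root of the tree.
Branch lengths along that path: 1.654 + 0.292 + 1.437 + 1.091 + 0.617 + 1.482 + 0.227 = 6.800.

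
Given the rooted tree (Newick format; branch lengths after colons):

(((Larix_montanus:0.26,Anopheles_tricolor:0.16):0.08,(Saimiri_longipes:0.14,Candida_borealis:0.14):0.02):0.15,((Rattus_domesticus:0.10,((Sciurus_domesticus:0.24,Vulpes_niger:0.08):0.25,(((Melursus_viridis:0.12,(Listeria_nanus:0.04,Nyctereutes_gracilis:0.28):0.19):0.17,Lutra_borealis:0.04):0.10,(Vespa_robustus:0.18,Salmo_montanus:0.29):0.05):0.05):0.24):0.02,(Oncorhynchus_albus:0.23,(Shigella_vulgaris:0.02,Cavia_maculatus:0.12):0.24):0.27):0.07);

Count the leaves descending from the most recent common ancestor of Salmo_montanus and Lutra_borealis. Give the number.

6

The MRCA of Salmo_montanus and Lutra_borealis is the node subtending (((Melursus_viridis,(Listeria_nanus,Nyctereutes_gracilis)),Lutra_borealis),(Vespa_robustus,Salmo_montanus)).
That clade contains 6 terminal taxa: Listeria_nanus, Lutra_borealis, Melursus_viridis, Nyctereutes_gracilis, Salmo_montanus, Vespa_robustus.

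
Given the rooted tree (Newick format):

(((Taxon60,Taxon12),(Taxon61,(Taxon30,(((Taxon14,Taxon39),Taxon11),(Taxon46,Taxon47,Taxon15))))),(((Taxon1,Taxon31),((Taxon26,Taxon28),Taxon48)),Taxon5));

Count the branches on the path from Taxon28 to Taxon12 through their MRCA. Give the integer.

8

The MRCA of Taxon28 and Taxon12 is the root of the tree.
From Taxon28 up to that node: 5 branches. From Taxon12 up to the same node: 3 branches. Total: 5 + 3 = 8.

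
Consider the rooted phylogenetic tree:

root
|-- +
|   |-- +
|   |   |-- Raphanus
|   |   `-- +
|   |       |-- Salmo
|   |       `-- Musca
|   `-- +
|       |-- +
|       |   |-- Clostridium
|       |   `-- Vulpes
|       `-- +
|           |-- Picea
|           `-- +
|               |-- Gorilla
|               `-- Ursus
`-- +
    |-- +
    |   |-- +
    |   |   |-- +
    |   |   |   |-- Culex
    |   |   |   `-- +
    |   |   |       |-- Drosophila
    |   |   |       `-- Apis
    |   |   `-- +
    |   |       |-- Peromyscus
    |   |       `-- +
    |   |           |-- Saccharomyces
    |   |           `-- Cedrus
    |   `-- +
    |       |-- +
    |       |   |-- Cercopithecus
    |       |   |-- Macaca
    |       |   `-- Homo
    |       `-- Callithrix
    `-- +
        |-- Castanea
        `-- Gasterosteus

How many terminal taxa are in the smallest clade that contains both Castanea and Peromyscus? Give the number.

12

The MRCA of Castanea and Peromyscus is the node subtending ((((Culex,(Drosophila,Apis)),(Peromyscus,(Saccharomyces,Cedrus))),((Cercopithecus,Macaca,Homo),Callithrix)),(Castanea,Gasterosteus)).
That clade contains 12 terminal taxa: Apis, Callithrix, Castanea, Cedrus, Cercopithecus, Culex, Drosophila, Gasterosteus, Homo, Macaca, Peromyscus, Saccharomyces.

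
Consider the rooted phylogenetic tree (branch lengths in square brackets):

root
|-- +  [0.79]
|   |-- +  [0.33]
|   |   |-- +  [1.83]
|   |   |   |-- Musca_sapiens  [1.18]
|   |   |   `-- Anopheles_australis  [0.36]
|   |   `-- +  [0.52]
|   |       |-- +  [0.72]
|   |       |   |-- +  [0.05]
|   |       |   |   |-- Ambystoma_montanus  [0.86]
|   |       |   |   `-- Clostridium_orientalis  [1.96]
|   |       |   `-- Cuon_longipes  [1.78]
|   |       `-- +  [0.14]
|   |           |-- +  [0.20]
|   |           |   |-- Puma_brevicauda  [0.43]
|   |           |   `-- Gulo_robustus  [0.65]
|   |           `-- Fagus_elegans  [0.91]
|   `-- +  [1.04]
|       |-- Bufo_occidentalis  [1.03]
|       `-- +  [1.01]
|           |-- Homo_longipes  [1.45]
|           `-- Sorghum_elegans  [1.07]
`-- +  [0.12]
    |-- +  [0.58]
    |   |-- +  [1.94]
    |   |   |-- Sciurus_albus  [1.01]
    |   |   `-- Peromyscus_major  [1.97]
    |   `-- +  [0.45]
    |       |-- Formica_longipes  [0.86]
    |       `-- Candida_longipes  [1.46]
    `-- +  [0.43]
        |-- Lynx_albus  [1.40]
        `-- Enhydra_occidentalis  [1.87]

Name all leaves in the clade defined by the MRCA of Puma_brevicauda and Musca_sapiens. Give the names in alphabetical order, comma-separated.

Tracing Puma_brevicauda: it sits inside (Puma_brevicauda,Gulo_robustus).
Tracing Musca_sapiens: it sits inside (Musca_sapiens,Anopheles_australis).
The smallest clade enclosing both is ((Musca_sapiens,Anopheles_australis),(((Ambystoma_montanus,Clostridium_orientalis),Cuon_longipes),((Puma_brevicauda,Gulo_robustus),Fagus_elegans))); the answer is its 8 terminal taxa in alphabetical order.

Ambystoma_montanus, Anopheles_australis, Clostridium_orientalis, Cuon_longipes, Fagus_elegans, Gulo_robustus, Musca_sapiens, Puma_brevicauda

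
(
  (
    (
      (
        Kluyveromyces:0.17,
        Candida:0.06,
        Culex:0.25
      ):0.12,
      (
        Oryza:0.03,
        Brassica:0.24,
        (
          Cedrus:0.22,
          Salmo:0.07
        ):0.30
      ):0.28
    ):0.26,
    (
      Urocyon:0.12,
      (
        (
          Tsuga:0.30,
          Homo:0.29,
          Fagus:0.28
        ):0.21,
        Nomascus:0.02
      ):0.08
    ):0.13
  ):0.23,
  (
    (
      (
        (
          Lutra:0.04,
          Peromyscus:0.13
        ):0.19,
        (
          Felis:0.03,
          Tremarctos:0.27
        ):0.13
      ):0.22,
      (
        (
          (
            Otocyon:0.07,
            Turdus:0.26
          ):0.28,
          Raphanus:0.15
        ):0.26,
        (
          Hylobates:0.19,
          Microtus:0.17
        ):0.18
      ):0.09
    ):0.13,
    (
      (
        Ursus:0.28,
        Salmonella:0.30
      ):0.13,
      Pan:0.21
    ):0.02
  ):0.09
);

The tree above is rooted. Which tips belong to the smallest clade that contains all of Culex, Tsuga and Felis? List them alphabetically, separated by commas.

Brassica, Candida, Cedrus, Culex, Fagus, Felis, Homo, Hylobates, Kluyveromyces, Lutra, Microtus, Nomascus, Oryza, Otocyon, Pan, Peromyscus, Raphanus, Salmo, Salmonella, Tremarctos, Tsuga, Turdus, Urocyon, Ursus

Tracing Culex: it sits inside (Kluyveromyces,Candida,Culex).
Tracing Tsuga: it sits inside (Tsuga,Homo,Fagus).
Tracing Felis: it sits inside (Felis,Tremarctos).
The smallest clade enclosing all 3 is the whole tree (their MRCA is the root), so the answer is all 24 tips in alphabetical order.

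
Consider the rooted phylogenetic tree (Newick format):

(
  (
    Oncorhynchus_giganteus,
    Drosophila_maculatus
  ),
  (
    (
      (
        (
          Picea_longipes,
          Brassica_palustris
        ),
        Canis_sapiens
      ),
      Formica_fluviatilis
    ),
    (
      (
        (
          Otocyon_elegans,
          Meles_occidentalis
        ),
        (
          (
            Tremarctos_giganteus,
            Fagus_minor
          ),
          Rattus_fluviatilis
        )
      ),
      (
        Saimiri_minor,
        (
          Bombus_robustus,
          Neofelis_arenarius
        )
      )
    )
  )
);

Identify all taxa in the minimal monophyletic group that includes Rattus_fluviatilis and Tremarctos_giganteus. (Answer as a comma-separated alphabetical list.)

Tracing Rattus_fluviatilis: it sits inside ((Tremarctos_giganteus,Fagus_minor),Rattus_fluviatilis).
Tracing Tremarctos_giganteus: it sits inside (Tremarctos_giganteus,Fagus_minor).
The smallest clade enclosing both is ((Tremarctos_giganteus,Fagus_minor),Rattus_fluviatilis); the answer is its 3 terminal taxa in alphabetical order.

Fagus_minor, Rattus_fluviatilis, Tremarctos_giganteus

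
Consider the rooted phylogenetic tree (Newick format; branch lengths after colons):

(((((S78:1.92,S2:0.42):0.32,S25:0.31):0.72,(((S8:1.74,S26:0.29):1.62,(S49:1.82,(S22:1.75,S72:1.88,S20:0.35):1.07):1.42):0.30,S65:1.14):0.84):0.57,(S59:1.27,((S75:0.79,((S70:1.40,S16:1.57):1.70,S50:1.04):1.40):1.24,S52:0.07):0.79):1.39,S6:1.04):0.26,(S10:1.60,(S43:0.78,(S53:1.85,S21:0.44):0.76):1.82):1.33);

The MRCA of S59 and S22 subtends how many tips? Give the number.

17

The MRCA of S59 and S22 is the node subtending ((((S78,S2),S25),(((S8,S26),(S49,(S22,S72,S20))),S65)),(S59,((S75,((S70,S16),S50)),S52)),S6).
That clade contains 17 terminal taxa: S16, S2, S20, S22, S25, S26, S49, S50, S52, S59, S6, S65, S70, S72, S75, S78, S8.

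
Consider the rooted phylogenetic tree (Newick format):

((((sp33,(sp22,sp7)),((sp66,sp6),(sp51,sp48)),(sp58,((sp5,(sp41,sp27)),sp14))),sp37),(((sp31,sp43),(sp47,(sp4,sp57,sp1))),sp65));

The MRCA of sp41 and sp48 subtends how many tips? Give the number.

12

The MRCA of sp41 and sp48 is the node subtending ((sp33,(sp22,sp7)),((sp66,sp6),(sp51,sp48)),(sp58,((sp5,(sp41,sp27)),sp14))).
That clade contains 12 terminal taxa: sp14, sp22, sp27, sp33, sp41, sp48, sp5, sp51, sp58, sp6, sp66, sp7.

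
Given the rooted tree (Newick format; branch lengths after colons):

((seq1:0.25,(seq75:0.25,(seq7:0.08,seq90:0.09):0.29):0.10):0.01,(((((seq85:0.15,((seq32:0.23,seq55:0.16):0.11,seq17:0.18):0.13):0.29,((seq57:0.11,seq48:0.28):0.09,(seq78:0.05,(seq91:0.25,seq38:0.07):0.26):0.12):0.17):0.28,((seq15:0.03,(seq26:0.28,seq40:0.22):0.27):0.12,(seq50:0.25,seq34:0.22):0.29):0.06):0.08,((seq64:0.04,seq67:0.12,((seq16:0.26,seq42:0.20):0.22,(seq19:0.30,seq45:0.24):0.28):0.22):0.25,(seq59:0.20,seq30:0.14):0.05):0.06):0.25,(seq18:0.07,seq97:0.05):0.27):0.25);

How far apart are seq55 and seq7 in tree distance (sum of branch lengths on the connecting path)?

The path runs seq55 → … → MRCA → … → seq7; the MRCA is the root of the tree.
Branch lengths along that path: 0.16 + 0.11 + 0.13 + 0.29 + 0.28 + 0.08 + 0.25 + 0.25 + 0.01 + 0.10 + 0.29 + 0.08 = 2.03.

2.03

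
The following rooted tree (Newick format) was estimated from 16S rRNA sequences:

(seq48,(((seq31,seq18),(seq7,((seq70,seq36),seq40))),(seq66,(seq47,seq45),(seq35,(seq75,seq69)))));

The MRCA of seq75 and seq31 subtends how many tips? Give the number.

The MRCA of seq75 and seq31 is the node subtending (((seq31,seq18),(seq7,((seq70,seq36),seq40))),(seq66,(seq47,seq45),(seq35,(seq75,seq69)))).
That clade contains 12 terminal taxa: seq18, seq31, seq35, seq36, seq40, seq45, seq47, seq66, seq69, seq7, seq70, seq75.

12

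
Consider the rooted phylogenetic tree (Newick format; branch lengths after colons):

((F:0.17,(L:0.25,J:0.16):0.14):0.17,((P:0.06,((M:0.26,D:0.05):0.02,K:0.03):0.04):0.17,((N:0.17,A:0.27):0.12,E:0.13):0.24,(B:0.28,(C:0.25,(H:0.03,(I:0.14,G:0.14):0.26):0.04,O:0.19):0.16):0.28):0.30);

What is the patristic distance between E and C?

The path runs E → … → MRCA → … → C; the MRCA is the node subtending ((P,((M,D),K)),((N,A),E),(B,(C,(H,(I,G)),O))).
Branch lengths along that path: 0.13 + 0.24 + 0.28 + 0.16 + 0.25 = 1.06.

1.06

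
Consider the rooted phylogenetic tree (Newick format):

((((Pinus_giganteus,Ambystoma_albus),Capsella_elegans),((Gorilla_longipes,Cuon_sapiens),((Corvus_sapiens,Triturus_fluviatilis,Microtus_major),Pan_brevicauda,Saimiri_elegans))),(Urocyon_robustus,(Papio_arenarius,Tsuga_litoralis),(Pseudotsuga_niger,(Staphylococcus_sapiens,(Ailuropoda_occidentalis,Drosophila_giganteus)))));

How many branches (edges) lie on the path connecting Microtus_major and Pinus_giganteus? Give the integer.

The MRCA of Microtus_major and Pinus_giganteus is the node subtending (((Pinus_giganteus,Ambystoma_albus),Capsella_elegans),((Gorilla_longipes,Cuon_sapiens),((Corvus_sapiens,Triturus_fluviatilis,Microtus_major),Pan_brevicauda,Saimiri_elegans))).
From Microtus_major up to that node: 4 branches. From Pinus_giganteus up to the same node: 3 branches. Total: 4 + 3 = 7.

7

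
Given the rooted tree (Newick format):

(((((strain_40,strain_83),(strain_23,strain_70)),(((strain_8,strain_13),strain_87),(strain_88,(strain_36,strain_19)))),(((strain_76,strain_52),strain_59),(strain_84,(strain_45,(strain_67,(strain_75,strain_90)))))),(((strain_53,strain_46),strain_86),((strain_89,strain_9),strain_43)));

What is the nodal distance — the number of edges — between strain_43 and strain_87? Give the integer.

The MRCA of strain_43 and strain_87 is the root of the tree.
From strain_43 up to that node: 3 branches. From strain_87 up to the same node: 5 branches. Total: 3 + 5 = 8.

8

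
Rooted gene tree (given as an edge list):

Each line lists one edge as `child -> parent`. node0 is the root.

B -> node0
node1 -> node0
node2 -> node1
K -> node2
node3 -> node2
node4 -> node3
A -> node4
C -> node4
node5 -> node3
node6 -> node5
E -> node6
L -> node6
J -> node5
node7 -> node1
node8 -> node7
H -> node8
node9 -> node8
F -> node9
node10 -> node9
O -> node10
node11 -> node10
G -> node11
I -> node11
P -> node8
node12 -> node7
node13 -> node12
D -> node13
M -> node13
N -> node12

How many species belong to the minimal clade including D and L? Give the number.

The MRCA of D and L is the node subtending ((K,((A,C),((E,L),J))),((H,(F,(O,(G,I))),P),((D,M),N))).
That clade contains 15 terminal taxa: A, C, D, E, F, G, H, I, J, K, L, M, N, O, P.

15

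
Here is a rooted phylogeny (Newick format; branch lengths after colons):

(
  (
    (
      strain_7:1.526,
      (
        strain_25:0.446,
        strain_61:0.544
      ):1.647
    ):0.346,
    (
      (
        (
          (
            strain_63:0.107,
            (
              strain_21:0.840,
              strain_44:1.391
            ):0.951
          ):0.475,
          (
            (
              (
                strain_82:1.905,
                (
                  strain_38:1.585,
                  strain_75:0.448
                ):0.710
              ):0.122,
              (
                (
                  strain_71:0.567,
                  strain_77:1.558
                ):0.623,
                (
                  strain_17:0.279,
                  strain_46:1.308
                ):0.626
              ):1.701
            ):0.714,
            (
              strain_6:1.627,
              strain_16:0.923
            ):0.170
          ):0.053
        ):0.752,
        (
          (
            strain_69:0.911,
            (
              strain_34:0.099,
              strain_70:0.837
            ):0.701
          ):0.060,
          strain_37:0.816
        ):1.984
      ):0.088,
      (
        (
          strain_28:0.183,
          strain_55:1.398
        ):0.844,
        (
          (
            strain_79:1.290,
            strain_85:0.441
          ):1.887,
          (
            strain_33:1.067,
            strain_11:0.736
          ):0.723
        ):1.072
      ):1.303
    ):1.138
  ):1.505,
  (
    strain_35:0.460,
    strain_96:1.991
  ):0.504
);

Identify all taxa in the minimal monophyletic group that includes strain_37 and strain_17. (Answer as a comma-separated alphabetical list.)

strain_16, strain_17, strain_21, strain_34, strain_37, strain_38, strain_44, strain_46, strain_6, strain_63, strain_69, strain_70, strain_71, strain_75, strain_77, strain_82

Tracing strain_37: it sits inside ((strain_69,(strain_34,strain_70)),strain_37).
Tracing strain_17: it sits inside (strain_17,strain_46).
The smallest clade enclosing both is (((strain_63,(strain_21,strain_44)),(((strain_82,(strain_38,strain_75)),((strain_71,strain_77),(strain_17,strain_46))),(strain_6,strain_16))),((strain_69,(strain_34,strain_70)),strain_37)); the answer is its 16 terminal taxa in alphabetical order.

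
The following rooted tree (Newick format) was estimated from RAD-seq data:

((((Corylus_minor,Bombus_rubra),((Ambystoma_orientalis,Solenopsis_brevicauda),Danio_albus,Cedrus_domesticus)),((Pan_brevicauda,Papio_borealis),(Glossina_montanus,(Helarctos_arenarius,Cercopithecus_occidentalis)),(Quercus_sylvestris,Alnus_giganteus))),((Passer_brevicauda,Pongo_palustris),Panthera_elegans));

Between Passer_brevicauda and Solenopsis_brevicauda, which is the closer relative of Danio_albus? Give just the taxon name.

The MRCA of Danio_albus and Solenopsis_brevicauda subtends ((Ambystoma_orientalis,Solenopsis_brevicauda),Danio_albus,Cedrus_domesticus) (4 taxa).
The MRCA of Danio_albus and Passer_brevicauda is the root, subtending the entire tree (16 taxa).
The first is nested inside the second, so Danio_albus shares a more recent common ancestor with Solenopsis_brevicauda.

Solenopsis_brevicauda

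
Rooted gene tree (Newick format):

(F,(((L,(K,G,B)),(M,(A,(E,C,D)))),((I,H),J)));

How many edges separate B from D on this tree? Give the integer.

7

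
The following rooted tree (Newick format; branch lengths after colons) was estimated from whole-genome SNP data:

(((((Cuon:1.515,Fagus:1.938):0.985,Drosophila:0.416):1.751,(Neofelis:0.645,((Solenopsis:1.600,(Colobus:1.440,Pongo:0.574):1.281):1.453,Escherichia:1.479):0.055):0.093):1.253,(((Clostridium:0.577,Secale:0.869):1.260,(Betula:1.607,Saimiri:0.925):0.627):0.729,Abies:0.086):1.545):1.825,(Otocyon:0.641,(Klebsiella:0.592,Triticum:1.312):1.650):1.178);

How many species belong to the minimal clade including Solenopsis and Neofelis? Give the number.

5

The MRCA of Solenopsis and Neofelis is the node subtending (Neofelis,((Solenopsis,(Colobus,Pongo)),Escherichia)).
That clade contains 5 terminal taxa: Colobus, Escherichia, Neofelis, Pongo, Solenopsis.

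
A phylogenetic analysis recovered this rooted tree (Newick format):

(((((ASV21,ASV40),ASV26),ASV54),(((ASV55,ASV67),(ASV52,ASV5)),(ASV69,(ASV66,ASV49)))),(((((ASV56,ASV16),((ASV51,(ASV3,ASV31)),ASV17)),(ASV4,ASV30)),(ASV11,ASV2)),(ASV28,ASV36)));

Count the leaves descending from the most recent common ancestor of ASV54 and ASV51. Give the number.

23

The MRCA of ASV54 and ASV51 is the root, so the clade is the entire tree.
That clade contains 23 terminal taxa: ASV11, ASV16, ASV17, ASV2, ASV21, ASV26, ASV28, ASV3, ASV30, ASV31, ASV36, ASV4, ASV40, ASV49, ASV5, ASV51, ASV52, ASV54, ASV55, ASV56, ASV66, ASV67, ASV69.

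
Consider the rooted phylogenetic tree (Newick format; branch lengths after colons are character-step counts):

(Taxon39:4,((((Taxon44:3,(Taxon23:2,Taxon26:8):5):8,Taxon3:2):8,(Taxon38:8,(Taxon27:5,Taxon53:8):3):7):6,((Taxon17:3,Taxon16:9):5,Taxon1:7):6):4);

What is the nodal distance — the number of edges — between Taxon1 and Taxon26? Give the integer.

7

The MRCA of Taxon1 and Taxon26 is the node subtending ((((Taxon44,(Taxon23,Taxon26)),Taxon3),(Taxon38,(Taxon27,Taxon53))),((Taxon17,Taxon16),Taxon1)).
From Taxon1 up to that node: 2 branches. From Taxon26 up to the same node: 5 branches. Total: 2 + 5 = 7.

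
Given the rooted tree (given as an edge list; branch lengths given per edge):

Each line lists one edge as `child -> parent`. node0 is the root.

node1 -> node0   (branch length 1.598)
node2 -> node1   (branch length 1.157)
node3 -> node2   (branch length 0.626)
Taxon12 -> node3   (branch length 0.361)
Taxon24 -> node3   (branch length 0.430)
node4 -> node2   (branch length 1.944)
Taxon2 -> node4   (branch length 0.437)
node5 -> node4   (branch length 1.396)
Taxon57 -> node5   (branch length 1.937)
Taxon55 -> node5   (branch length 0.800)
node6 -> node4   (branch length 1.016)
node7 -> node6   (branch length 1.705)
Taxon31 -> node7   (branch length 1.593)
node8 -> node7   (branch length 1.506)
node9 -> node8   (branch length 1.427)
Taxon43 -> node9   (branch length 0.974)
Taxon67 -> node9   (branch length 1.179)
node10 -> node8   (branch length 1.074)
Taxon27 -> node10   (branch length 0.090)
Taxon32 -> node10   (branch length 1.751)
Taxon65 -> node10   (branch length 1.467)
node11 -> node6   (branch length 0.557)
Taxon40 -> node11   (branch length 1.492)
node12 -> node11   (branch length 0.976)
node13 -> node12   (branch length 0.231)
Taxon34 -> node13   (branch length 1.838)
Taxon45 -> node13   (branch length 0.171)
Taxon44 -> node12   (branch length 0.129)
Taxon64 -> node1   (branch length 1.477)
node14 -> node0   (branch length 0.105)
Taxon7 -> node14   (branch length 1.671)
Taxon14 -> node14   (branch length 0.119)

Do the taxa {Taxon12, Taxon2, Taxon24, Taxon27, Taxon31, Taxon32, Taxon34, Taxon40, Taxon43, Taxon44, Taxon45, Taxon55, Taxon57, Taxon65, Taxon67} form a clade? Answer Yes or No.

Yes

The most recent common ancestor of these taxa subtends ((Taxon12,Taxon24),(Taxon2,(Taxon57,Taxon55),((Taxon31,((Taxon43,Taxon67),(Taxon27,Taxon32,Taxon65))),(Taxon40,((Taxon34,Taxon45),Taxon44))))).
That clade has exactly 15 tips — every listed taxon and nothing else — so the group is monophyletic.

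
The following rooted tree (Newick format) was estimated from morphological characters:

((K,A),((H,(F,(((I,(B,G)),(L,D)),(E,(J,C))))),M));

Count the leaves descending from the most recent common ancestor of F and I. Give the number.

The MRCA of F and I is the node subtending (F,(((I,(B,G)),(L,D)),(E,(J,C)))).
That clade contains 9 terminal taxa: B, C, D, E, F, G, I, J, L.

9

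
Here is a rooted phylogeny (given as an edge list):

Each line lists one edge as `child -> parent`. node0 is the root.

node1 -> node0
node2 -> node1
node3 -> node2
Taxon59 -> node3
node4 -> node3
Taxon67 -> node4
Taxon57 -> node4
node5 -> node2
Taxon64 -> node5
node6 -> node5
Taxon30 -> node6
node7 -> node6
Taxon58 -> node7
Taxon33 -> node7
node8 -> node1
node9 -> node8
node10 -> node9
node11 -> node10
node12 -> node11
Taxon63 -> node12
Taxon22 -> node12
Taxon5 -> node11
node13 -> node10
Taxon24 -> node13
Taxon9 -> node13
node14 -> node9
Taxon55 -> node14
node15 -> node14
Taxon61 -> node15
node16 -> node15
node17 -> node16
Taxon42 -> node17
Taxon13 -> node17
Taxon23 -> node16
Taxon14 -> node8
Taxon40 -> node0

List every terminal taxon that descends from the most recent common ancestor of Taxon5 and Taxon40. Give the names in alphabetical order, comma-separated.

Tracing Taxon5: it sits inside ((Taxon63,Taxon22),Taxon5).
Tracing Taxon40: it attaches directly to the root.
The smallest clade enclosing both is the whole tree (their MRCA is the root), so the answer is all 19 tips in alphabetical order.

Taxon13, Taxon14, Taxon22, Taxon23, Taxon24, Taxon30, Taxon33, Taxon40, Taxon42, Taxon5, Taxon55, Taxon57, Taxon58, Taxon59, Taxon61, Taxon63, Taxon64, Taxon67, Taxon9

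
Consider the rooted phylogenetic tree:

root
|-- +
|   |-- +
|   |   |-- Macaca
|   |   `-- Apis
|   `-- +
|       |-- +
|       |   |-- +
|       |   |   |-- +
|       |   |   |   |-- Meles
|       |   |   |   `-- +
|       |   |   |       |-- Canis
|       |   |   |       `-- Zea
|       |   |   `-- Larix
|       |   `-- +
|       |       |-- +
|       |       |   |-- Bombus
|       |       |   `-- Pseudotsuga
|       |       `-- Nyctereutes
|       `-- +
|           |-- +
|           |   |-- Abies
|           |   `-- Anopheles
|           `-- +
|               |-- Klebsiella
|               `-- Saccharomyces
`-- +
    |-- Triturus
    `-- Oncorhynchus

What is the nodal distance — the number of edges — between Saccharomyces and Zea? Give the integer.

The MRCA of Saccharomyces and Zea is the node subtending ((((Meles,(Canis,Zea)),Larix),((Bombus,Pseudotsuga),Nyctereutes)),((Abies,Anopheles),(Klebsiella,Saccharomyces))).
From Saccharomyces up to that node: 3 branches. From Zea up to the same node: 5 branches. Total: 3 + 5 = 8.

8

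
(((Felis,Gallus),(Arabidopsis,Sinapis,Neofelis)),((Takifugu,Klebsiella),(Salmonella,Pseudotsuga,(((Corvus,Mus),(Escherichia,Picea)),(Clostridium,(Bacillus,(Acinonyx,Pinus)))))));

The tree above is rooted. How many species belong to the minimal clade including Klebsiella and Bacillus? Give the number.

The MRCA of Klebsiella and Bacillus is the node subtending ((Takifugu,Klebsiella),(Salmonella,Pseudotsuga,(((Corvus,Mus),(Escherichia,Picea)),(Clostridium,(Bacillus,(Acinonyx,Pinus)))))).
That clade contains 12 terminal taxa: Acinonyx, Bacillus, Clostridium, Corvus, Escherichia, Klebsiella, Mus, Picea, Pinus, Pseudotsuga, Salmonella, Takifugu.

12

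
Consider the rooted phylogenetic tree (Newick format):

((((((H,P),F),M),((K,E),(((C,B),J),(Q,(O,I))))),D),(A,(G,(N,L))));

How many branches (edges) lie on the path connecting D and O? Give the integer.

The MRCA of D and O is the node subtending (((((H,P),F),M),((K,E),(((C,B),J),(Q,(O,I))))),D).
From D up to that node: 1 branch. From O up to the same node: 6 branches. Total: 1 + 6 = 7.

7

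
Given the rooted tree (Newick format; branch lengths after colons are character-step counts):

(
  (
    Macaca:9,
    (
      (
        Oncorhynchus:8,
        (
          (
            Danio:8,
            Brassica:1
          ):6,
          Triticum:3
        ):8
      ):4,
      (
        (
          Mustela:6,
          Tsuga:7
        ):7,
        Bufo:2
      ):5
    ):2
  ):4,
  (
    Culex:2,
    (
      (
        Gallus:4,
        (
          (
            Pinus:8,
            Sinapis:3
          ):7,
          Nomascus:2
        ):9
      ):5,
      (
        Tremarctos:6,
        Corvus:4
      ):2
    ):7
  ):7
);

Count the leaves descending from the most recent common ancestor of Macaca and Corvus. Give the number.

The MRCA of Macaca and Corvus is the root, so the clade is the entire tree.
That clade contains 15 terminal taxa: Brassica, Bufo, Corvus, Culex, Danio, Gallus, Macaca, Mustela, Nomascus, Oncorhynchus, Pinus, Sinapis, Tremarctos, Triticum, Tsuga.

15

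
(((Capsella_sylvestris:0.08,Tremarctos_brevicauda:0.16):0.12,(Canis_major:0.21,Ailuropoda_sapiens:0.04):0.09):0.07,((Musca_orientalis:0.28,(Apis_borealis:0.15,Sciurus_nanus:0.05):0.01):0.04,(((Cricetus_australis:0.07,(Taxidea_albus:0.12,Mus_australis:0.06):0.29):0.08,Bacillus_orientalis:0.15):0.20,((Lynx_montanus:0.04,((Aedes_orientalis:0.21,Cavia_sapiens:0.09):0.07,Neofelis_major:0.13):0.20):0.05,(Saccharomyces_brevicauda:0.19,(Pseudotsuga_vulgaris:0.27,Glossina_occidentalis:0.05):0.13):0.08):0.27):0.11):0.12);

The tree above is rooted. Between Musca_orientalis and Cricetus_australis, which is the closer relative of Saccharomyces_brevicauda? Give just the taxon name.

The MRCA of Saccharomyces_brevicauda and Cricetus_australis subtends (((Cricetus_australis,(Taxidea_albus,Mus_australis)),Bacillus_orientalis),((Lynx_montanus,((Aedes_orientalis,Cavia_sapiens),Neofelis_major)),(Saccharomyces_brevicauda,(Pseudotsuga_vulgaris,Glossina_occidentalis)))) (11 taxa).
The MRCA of Saccharomyces_brevicauda and Musca_orientalis subtends ((Musca_orientalis,(Apis_borealis,Sciurus_nanus)),(((Cricetus_australis,(Taxidea_albus,Mus_australis)),Bacillus_orientalis),((Lynx_montanus,((Aedes_orientalis,Cavia_sapiens),Neofelis_major)),(Saccharomyces_brevicauda,(Pseudotsuga_vulgaris,Glossina_occidentalis))))) (14 taxa).
The first is nested inside the second, so Saccharomyces_brevicauda shares a more recent common ancestor with Cricetus_australis.

Cricetus_australis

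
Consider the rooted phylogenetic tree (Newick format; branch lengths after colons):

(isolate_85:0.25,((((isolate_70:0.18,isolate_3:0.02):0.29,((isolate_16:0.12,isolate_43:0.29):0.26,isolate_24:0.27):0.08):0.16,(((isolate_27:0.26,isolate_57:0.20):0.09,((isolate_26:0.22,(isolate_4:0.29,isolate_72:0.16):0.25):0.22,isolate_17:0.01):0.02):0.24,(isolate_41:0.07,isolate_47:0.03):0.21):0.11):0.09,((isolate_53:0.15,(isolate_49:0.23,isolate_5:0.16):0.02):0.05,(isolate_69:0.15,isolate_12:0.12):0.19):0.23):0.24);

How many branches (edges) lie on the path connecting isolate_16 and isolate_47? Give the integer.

7

The MRCA of isolate_16 and isolate_47 is the node subtending (((isolate_70,isolate_3),((isolate_16,isolate_43),isolate_24)),(((isolate_27,isolate_57),((isolate_26,(isolate_4,isolate_72)),isolate_17)),(isolate_41,isolate_47))).
From isolate_16 up to that node: 4 branches. From isolate_47 up to the same node: 3 branches. Total: 4 + 3 = 7.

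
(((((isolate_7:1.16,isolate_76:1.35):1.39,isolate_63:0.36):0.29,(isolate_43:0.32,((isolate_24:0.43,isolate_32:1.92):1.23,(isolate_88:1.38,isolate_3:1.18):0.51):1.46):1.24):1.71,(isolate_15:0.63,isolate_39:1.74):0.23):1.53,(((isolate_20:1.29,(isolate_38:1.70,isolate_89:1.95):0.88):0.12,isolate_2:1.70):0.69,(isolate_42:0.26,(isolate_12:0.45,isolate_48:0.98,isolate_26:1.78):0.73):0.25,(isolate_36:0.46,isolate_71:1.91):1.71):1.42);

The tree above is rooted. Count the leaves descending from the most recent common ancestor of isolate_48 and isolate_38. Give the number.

10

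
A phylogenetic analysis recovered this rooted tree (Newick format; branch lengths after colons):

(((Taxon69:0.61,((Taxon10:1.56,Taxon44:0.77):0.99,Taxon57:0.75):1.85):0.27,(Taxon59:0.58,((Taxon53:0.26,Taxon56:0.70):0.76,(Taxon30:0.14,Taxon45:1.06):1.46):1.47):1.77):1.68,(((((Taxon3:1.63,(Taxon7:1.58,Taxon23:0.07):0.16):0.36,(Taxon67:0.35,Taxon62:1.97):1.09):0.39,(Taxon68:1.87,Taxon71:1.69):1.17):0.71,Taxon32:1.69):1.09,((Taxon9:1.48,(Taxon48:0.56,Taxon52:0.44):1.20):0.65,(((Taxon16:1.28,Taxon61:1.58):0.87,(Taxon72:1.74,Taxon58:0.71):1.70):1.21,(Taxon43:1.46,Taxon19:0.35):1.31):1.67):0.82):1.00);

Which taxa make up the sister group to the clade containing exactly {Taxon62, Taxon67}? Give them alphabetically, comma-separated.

The clade containing exactly {Taxon62, Taxon67} attaches to the tree at the node subtending ((Taxon3,(Taxon7,Taxon23)),(Taxon67,Taxon62)).
The other lineage descending from that same node — the sister group — is (Taxon3,(Taxon7,Taxon23)); its 3 tips in alphabetical order are the answer.

Taxon23, Taxon3, Taxon7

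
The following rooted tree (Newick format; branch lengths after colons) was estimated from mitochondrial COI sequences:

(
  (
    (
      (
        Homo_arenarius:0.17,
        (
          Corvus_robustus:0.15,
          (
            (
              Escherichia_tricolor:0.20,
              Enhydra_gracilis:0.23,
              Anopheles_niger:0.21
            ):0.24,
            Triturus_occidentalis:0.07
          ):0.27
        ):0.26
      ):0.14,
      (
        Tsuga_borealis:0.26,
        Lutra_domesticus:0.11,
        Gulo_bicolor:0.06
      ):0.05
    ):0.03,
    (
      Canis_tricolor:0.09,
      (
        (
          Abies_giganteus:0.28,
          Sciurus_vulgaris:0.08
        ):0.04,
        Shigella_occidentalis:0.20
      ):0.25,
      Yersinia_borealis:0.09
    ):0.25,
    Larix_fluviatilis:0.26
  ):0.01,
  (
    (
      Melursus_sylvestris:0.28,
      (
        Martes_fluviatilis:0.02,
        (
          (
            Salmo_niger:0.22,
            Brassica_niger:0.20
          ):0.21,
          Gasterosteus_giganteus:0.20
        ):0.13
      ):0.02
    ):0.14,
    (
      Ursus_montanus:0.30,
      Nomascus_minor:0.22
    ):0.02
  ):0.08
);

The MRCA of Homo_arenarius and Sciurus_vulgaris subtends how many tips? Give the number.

15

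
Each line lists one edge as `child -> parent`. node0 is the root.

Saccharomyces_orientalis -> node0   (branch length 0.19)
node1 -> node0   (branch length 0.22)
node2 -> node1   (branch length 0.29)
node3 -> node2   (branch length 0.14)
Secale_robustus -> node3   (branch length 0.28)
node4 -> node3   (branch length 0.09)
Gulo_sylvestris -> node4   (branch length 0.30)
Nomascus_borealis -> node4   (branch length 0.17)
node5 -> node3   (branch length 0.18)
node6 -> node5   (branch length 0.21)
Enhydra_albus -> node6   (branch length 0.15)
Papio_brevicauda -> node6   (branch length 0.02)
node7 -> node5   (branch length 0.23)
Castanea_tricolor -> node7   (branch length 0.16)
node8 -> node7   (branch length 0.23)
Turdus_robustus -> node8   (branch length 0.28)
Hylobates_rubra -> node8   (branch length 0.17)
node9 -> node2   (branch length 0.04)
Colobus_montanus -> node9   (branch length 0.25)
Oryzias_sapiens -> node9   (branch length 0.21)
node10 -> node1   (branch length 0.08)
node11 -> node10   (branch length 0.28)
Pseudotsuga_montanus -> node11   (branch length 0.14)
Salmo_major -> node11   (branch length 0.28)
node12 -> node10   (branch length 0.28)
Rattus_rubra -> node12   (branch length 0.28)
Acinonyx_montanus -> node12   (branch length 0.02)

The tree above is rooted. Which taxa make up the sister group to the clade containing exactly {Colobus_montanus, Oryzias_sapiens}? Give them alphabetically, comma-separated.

The clade containing exactly {Colobus_montanus, Oryzias_sapiens} attaches to the tree at the node subtending ((Secale_robustus,(Gulo_sylvestris,Nomascus_borealis),((Enhydra_albus,Papio_brevicauda),(Castanea_tricolor,(Turdus_robustus,Hylobates_rubra)))),(Colobus_montanus,Oryzias_sapiens)).
The other lineage descending from that same node — the sister group — is (Secale_robustus,(Gulo_sylvestris,Nomascus_borealis),((Enhydra_albus,Papio_brevicauda),(Castanea_tricolor,(Turdus_robustus,Hylobates_rubra)))); its 8 tips in alphabetical order are the answer.

Castanea_tricolor, Enhydra_albus, Gulo_sylvestris, Hylobates_rubra, Nomascus_borealis, Papio_brevicauda, Secale_robustus, Turdus_robustus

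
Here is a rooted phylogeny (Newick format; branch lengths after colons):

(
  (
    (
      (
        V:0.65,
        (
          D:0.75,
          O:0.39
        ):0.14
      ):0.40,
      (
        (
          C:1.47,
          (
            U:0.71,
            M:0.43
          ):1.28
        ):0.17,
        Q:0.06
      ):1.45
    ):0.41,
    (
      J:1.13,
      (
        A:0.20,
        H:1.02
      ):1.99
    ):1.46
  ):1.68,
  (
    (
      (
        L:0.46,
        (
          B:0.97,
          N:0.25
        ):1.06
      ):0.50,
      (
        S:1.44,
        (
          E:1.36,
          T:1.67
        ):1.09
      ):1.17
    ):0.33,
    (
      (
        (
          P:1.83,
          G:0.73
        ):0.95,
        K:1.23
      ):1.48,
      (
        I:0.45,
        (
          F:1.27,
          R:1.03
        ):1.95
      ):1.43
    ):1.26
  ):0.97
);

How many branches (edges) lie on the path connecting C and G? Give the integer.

10

The MRCA of C and G is the root of the tree.
From C up to that node: 5 branches. From G up to the same node: 5 branches. Total: 5 + 5 = 10.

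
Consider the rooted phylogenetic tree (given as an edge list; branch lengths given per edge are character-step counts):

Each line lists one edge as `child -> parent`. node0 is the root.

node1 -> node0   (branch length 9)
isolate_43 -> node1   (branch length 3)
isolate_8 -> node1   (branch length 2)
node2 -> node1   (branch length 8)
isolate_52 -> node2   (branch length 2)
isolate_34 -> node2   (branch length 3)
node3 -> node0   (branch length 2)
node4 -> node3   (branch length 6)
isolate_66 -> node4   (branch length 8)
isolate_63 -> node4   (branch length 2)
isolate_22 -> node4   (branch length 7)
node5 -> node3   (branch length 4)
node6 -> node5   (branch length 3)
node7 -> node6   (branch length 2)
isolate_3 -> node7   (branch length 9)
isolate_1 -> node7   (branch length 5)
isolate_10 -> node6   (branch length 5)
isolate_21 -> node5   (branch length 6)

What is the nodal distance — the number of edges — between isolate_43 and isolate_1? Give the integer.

The MRCA of isolate_43 and isolate_1 is the root of the tree.
From isolate_43 up to that node: 2 branches. From isolate_1 up to the same node: 5 branches. Total: 2 + 5 = 7.

7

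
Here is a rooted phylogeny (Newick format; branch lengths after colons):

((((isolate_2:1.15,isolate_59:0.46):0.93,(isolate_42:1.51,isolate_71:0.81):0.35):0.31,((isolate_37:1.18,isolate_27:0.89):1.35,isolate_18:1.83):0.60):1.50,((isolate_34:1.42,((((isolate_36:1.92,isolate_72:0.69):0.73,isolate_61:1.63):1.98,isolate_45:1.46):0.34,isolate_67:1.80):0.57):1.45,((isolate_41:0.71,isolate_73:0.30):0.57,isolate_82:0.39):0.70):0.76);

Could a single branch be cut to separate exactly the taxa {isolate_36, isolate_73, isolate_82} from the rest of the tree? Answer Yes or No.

No

The MRCA of the listed taxa subtends ((isolate_34,((((isolate_36,isolate_72),isolate_61),isolate_45),isolate_67)),((isolate_41,isolate_73),isolate_82)).
That clade also contains isolate_34, isolate_41, isolate_45, isolate_61, isolate_67, isolate_72, which are not in the proposed group, so the group is not monophyletic.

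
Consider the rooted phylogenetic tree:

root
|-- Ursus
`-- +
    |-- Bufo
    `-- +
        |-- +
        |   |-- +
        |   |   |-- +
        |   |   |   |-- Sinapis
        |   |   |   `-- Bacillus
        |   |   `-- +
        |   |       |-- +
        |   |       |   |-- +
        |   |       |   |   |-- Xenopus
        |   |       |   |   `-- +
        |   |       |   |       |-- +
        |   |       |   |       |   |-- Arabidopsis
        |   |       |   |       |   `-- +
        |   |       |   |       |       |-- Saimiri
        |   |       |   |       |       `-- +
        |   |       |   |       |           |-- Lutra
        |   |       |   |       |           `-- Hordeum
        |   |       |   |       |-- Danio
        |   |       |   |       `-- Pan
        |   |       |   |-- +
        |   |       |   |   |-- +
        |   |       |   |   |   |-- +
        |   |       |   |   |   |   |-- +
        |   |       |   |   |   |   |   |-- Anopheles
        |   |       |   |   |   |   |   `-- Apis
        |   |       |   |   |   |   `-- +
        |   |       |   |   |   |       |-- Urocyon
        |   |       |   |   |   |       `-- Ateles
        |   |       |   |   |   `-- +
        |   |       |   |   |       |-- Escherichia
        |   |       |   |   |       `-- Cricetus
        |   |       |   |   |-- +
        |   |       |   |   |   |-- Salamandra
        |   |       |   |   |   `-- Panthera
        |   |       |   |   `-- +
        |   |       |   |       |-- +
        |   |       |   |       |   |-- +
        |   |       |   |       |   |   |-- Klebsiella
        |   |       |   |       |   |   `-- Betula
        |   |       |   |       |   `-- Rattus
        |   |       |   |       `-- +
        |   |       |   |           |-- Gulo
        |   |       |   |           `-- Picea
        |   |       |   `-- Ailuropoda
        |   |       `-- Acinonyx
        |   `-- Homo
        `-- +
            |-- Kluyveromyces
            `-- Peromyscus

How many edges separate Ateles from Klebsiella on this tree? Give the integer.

8

The MRCA of Ateles and Klebsiella is the node subtending ((((Anopheles,Apis),(Urocyon,Ateles)),(Escherichia,Cricetus)),(Salamandra,Panthera),(((Klebsiella,Betula),Rattus),(Gulo,Picea))).
From Ateles up to that node: 4 branches. From Klebsiella up to the same node: 4 branches. Total: 4 + 4 = 8.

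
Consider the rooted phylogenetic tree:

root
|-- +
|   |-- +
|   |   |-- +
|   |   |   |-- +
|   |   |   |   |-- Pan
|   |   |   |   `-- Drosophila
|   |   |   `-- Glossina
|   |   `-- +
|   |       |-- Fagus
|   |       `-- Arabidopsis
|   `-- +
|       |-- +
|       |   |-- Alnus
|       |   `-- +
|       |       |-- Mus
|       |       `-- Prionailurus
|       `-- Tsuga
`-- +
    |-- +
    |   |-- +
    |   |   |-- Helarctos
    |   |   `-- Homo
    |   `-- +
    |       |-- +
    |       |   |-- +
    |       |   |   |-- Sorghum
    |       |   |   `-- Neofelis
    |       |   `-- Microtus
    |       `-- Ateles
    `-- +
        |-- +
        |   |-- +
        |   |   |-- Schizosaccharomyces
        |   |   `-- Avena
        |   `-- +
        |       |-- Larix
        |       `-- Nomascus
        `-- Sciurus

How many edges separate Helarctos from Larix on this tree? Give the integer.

7

The MRCA of Helarctos and Larix is the node subtending (((Helarctos,Homo),(((Sorghum,Neofelis),Microtus),Ateles)),(((Schizosaccharomyces,Avena),(Larix,Nomascus)),Sciurus)).
From Helarctos up to that node: 3 branches. From Larix up to the same node: 4 branches. Total: 3 + 4 = 7.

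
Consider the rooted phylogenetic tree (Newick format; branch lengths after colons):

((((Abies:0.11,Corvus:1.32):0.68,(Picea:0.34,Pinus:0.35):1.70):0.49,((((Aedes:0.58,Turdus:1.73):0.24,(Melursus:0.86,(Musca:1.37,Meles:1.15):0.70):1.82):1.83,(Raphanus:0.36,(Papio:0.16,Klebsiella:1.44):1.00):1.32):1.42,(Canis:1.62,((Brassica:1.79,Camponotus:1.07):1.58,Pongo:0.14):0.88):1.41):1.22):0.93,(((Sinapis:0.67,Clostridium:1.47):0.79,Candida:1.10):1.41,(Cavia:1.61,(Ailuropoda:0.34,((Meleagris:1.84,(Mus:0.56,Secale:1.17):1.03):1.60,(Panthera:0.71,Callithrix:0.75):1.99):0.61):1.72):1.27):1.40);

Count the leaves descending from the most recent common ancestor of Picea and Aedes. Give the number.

The MRCA of Picea and Aedes is the node subtending (((Abies,Corvus),(Picea,Pinus)),((((Aedes,Turdus),(Melursus,(Musca,Meles))),(Raphanus,(Papio,Klebsiella))),(Canis,((Brassica,Camponotus),Pongo)))).
That clade contains 16 terminal taxa: Abies, Aedes, Brassica, Camponotus, Canis, Corvus, Klebsiella, Meles, Melursus, Musca, Papio, Picea, Pinus, Pongo, Raphanus, Turdus.

16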